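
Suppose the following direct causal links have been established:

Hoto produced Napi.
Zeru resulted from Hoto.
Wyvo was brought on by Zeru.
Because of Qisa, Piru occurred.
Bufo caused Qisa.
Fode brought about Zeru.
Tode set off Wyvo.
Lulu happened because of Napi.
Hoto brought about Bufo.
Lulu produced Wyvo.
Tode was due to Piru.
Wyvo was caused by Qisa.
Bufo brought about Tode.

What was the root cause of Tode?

Tracing upstream from Tode: Tode ← Bufo ← Hoto.
Hoto has no stated cause, so it is the root.

Hoto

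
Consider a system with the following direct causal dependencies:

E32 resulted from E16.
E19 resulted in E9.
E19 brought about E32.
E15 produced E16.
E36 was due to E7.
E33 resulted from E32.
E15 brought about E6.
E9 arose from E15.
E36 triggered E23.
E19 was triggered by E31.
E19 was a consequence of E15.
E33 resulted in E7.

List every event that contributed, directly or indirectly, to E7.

Immediate cause of E7: E33.
Further upstream: E15, E19, E16, E32, E31.

E15, E16, E19, E31, E32, E33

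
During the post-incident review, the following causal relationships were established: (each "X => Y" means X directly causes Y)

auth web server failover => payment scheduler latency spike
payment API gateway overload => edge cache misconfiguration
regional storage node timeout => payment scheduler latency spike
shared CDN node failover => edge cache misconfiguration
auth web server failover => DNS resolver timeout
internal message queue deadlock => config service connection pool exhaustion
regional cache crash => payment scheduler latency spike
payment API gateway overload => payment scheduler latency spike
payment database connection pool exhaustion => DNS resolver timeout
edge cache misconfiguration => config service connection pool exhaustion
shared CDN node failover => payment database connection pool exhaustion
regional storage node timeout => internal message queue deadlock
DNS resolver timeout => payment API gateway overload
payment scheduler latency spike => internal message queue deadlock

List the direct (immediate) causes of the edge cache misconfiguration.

the payment API gateway overload, the shared CDN node failover

Upstream contributors include the payment database connection pool exhaustion, the auth web server failover, the DNS resolver timeout, but only the payment API gateway overload, the shared CDN node failover feed directly into the edge cache misconfiguration.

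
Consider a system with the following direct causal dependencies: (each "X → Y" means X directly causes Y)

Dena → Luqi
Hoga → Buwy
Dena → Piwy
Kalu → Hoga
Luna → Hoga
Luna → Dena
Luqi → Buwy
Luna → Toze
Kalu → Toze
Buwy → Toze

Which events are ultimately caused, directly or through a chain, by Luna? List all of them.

Buwy, Dena, Hoga, Luqi, Piwy, Toze

Direct effects: Dena, Hoga, Toze.
2 steps out: Piwy, Luqi, Buwy.
Not reachable from it: Kalu.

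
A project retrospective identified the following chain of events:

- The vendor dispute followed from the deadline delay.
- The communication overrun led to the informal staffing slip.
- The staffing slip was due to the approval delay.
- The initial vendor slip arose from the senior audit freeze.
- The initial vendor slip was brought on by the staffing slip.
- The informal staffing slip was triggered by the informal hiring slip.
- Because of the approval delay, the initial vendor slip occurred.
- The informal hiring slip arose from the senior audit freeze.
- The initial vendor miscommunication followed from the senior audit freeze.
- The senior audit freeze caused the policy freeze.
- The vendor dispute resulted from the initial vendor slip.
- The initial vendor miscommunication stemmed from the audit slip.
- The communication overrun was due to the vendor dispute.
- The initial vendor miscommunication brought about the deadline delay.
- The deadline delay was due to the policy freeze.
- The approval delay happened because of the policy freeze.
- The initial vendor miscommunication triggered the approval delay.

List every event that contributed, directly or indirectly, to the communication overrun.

the approval delay, the audit slip, the deadline delay, the initial vendor miscommunication, the initial vendor slip, the policy freeze, the senior audit freeze, the staffing slip, the vendor dispute

Immediate cause of the communication overrun: the vendor dispute.
Further upstream: the senior audit freeze, the initial vendor miscommunication, the policy freeze, the deadline delay, the approval delay, the staffing slip, the initial vendor slip, the audit slip.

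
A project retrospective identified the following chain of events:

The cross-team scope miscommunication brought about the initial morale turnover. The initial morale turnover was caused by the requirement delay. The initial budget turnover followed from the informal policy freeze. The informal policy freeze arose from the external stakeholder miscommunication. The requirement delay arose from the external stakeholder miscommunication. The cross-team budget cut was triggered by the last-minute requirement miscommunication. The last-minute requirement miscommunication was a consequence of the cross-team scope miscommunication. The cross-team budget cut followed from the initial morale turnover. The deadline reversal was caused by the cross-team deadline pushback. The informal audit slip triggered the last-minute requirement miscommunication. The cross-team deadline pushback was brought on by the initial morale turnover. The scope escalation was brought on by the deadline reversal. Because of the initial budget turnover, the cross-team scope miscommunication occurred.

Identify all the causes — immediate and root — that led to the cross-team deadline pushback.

the cross-team scope miscommunication, the external stakeholder miscommunication, the informal policy freeze, the initial budget turnover, the initial morale turnover, the requirement delay

Immediate cause of the cross-team deadline pushback: the initial morale turnover.
Further upstream: the external stakeholder miscommunication, the requirement delay, the informal policy freeze, the initial budget turnover, the cross-team scope miscommunication.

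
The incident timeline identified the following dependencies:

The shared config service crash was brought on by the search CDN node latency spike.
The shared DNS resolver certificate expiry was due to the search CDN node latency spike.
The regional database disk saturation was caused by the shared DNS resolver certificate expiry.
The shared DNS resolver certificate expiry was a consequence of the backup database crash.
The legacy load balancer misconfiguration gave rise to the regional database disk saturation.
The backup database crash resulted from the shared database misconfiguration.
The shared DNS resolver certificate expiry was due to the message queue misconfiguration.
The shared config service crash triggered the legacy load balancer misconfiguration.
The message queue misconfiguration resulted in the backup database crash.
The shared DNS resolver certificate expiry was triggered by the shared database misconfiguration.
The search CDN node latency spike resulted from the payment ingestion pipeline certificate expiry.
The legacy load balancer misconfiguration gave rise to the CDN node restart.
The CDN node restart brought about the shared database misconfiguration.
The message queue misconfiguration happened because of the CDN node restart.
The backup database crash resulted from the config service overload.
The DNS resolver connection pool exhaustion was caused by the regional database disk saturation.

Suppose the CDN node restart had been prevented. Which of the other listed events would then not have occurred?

the message queue misconfiguration, the shared database misconfiguration

Downstream of the CDN node restart: the message queue misconfiguration, the shared database misconfiguration, the backup database crash, the shared DNS resolver certificate expiry, the regional database disk saturation, the DNS resolver connection pool exhaustion.
Of those, still caused via another path: the backup database crash, the shared DNS resolver certificate expiry, the regional database disk saturation, the DNS resolver connection pool exhaustion.
The remainder have no surviving cause.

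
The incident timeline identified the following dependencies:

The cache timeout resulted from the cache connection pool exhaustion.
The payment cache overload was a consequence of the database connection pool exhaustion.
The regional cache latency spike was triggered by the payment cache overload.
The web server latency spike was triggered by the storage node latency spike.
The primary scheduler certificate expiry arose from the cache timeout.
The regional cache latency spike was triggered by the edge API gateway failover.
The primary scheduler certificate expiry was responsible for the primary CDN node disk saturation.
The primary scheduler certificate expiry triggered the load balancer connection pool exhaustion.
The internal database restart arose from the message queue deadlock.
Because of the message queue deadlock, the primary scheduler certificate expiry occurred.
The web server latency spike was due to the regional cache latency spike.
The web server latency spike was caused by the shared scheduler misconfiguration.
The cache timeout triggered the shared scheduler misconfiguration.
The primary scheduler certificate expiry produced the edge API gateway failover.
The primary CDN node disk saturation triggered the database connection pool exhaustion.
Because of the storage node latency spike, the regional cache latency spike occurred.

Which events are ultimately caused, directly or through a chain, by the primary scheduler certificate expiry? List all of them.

Direct effects: the primary CDN node disk saturation, the load balancer connection pool exhaustion, the edge API gateway failover.
2 steps out: the database connection pool exhaustion, the regional cache latency spike.
3 steps out: the payment cache overload, the web server latency spike.
Not reachable from it: the storage node latency spike, the cache connection pool exhaustion, the cache timeout, the message queue deadlock, the internal database restart, the shared scheduler misconfiguration.

the database connection pool exhaustion, the edge API gateway failover, the load balancer connection pool exhaustion, the payment cache overload, the primary CDN node disk saturation, the regional cache latency spike, the web server latency spike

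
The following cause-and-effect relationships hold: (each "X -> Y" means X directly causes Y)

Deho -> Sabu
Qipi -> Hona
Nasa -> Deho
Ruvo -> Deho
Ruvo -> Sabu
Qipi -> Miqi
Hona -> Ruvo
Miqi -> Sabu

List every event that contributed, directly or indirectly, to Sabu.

Deho, Hona, Miqi, Nasa, Qipi, Ruvo

Immediate causes of Sabu: Miqi, Ruvo, Deho.
Further upstream: Nasa, Qipi, Hona.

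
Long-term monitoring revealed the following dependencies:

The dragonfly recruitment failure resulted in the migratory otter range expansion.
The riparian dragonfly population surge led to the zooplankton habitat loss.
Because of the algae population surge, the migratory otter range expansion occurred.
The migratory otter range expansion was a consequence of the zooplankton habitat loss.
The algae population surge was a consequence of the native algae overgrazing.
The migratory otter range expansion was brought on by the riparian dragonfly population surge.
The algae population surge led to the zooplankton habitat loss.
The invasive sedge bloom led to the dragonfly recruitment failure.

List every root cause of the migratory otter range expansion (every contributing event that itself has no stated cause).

the invasive sedge bloom, the native algae overgrazing, the riparian dragonfly population surge

Tracing upstream from the migratory otter range expansion: the migratory otter range expansion ← the algae population surge ← the native algae overgrazing.
A separate upstream branch: the migratory otter range expansion ← the riparian dragonfly population surge.
A separate upstream branch: the migratory otter range expansion ← the dragonfly recruitment failure ← the invasive sedge bloom.
Each of those chain origins has no stated cause.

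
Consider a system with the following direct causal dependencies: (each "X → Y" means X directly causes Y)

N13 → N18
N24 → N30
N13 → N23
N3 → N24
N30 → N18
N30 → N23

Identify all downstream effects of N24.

Direct effects: N30.
2 steps out: N18, N23.
Not reachable from it: N13, N3.

N18, N23, N30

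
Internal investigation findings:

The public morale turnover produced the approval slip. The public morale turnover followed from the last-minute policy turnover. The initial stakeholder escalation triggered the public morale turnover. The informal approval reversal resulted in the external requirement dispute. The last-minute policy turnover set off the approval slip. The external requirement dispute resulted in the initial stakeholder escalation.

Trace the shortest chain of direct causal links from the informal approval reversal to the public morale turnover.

the informal approval reversal → the external requirement dispute
the external requirement dispute → the initial stakeholder escalation
the initial stakeholder escalation → the public morale turnover
Length: 3 steps.

the informal approval reversal → the external requirement dispute → the initial stakeholder escalation → the public morale turnover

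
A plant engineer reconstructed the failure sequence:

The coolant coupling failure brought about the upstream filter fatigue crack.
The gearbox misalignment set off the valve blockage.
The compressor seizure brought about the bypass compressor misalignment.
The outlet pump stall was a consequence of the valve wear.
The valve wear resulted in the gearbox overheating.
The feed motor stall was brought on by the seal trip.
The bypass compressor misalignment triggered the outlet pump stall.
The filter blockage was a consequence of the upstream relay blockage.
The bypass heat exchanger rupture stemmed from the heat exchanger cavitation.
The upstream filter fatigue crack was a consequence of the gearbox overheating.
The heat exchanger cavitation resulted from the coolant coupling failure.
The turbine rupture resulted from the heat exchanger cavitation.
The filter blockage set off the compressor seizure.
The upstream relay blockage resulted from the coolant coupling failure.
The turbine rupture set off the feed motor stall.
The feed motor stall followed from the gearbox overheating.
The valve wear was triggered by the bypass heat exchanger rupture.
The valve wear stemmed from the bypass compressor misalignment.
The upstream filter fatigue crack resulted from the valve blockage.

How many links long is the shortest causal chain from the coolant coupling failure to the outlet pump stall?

Shortest chain: the coolant coupling failure → the heat exchanger cavitation → the bypass heat exchanger rupture → the valve wear → the outlet pump stall.

4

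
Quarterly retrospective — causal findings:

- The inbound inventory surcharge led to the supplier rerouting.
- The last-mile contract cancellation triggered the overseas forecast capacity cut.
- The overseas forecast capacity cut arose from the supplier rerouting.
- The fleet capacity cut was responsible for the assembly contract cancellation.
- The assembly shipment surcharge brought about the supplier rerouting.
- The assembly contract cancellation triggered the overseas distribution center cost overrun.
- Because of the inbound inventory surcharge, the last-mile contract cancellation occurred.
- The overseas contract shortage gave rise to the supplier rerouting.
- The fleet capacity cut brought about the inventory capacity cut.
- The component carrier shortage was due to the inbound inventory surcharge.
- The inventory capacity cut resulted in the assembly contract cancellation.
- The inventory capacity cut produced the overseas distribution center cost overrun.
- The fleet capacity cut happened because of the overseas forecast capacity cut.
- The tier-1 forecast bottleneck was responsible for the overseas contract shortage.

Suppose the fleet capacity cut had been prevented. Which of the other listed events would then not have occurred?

Downstream of the fleet capacity cut: the inventory capacity cut, the assembly contract cancellation, the overseas distribution center cost overrun.

the assembly contract cancellation, the inventory capacity cut, the overseas distribution center cost overrun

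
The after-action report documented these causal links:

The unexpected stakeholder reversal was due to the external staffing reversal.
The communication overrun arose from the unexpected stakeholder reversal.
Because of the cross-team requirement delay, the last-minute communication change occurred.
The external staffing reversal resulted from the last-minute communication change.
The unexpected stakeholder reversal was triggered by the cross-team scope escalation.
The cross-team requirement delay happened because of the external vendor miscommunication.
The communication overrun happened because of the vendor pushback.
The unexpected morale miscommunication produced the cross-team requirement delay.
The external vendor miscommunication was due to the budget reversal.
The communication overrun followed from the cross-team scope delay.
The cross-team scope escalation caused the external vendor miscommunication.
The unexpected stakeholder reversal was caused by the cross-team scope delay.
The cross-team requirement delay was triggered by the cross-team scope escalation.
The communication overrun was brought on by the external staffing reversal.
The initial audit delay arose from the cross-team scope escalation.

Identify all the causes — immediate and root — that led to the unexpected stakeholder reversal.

Immediate causes of the unexpected stakeholder reversal: the cross-team scope delay, the cross-team scope escalation, the external staffing reversal.
Further upstream: the unexpected morale miscommunication, the budget reversal, the external vendor miscommunication, the cross-team requirement delay, the last-minute communication change.

the budget reversal, the cross-team requirement delay, the cross-team scope delay, the cross-team scope escalation, the external staffing reversal, the external vendor miscommunication, the last-minute communication change, the unexpected morale miscommunication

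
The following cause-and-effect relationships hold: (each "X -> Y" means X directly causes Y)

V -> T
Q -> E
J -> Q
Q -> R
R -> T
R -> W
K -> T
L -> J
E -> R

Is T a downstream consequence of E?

There is a causal chain: E → R → T.

Yes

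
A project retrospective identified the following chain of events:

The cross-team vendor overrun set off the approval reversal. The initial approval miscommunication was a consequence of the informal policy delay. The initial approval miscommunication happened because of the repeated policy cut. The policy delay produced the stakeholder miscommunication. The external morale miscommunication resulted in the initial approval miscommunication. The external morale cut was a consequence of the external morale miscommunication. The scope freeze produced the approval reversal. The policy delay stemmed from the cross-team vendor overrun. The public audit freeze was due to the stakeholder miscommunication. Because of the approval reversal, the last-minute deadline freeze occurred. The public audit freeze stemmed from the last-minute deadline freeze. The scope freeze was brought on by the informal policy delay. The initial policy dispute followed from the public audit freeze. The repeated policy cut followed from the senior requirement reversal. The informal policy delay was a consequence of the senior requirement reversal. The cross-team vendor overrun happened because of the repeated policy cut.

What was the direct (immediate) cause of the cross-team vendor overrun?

Upstream contributors include the senior requirement reversal, but only the repeated policy cut feeds directly into the cross-team vendor overrun.

the repeated policy cut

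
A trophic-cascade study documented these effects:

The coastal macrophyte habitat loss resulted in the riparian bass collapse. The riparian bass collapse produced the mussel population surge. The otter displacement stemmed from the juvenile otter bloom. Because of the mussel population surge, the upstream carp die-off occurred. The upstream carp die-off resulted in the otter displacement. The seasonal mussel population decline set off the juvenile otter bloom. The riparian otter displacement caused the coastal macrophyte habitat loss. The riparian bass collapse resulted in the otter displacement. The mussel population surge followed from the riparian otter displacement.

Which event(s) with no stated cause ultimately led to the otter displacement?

the riparian otter displacement, the seasonal mussel population decline

Tracing upstream from the otter displacement: the otter displacement ← the juvenile otter bloom ← the seasonal mussel population decline.
A separate upstream branch: the otter displacement ← the riparian bass collapse ← the coastal macrophyte habitat loss ← the riparian otter displacement.
Each of those chain origins has no stated cause.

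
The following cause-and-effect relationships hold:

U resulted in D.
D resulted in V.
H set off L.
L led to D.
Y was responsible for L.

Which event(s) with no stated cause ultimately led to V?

Tracing upstream from V: V ← D ← L ← H.
A separate upstream branch: V ← D ← L ← Y.
A separate upstream branch: V ← D ← U.
Each of those chain origins has no stated cause.

H, U, Y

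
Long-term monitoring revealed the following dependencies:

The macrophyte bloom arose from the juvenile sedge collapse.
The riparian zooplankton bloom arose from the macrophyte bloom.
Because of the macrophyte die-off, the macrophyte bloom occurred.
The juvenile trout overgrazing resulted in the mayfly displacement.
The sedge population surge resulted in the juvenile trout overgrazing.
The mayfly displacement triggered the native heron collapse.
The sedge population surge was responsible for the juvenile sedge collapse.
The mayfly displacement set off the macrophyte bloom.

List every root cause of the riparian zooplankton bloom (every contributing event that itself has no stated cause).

the macrophyte die-off, the sedge population surge

Tracing upstream from the riparian zooplankton bloom: the riparian zooplankton bloom ← the macrophyte bloom ← the juvenile sedge collapse ← the sedge population surge.
A separate upstream branch: the riparian zooplankton bloom ← the macrophyte bloom ← the macrophyte die-off.
Each of those chain origins has no stated cause.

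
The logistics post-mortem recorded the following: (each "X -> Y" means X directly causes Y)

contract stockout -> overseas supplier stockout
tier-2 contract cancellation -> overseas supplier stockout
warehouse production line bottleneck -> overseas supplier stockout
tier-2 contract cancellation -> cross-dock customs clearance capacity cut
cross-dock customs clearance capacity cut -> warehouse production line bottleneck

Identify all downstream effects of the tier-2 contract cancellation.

Direct effects: the cross-dock customs clearance capacity cut, the overseas supplier stockout.
2 steps out: the warehouse production line bottleneck.
Not reachable from it: the contract stockout.

the cross-dock customs clearance capacity cut, the overseas supplier stockout, the warehouse production line bottleneck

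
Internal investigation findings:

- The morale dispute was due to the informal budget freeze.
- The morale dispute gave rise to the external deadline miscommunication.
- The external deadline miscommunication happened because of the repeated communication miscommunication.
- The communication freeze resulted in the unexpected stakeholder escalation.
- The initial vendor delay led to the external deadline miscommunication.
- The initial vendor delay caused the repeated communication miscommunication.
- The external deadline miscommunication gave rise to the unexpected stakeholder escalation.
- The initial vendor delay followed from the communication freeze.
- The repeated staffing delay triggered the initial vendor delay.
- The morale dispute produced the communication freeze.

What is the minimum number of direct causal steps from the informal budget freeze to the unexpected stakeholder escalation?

Shortest chain: the informal budget freeze → the morale dispute → the communication freeze → the unexpected stakeholder escalation.

3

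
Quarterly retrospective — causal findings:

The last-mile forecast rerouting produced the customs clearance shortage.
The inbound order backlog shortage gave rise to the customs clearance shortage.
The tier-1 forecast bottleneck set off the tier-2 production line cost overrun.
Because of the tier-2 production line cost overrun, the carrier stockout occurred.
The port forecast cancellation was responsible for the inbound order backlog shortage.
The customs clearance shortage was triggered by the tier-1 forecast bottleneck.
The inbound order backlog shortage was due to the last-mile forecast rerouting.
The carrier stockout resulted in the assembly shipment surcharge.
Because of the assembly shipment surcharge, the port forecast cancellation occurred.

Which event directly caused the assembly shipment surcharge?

the carrier stockout

Upstream contributors include the tier-1 forecast bottleneck, the tier-2 production line cost overrun, but only the carrier stockout feeds directly into the assembly shipment surcharge.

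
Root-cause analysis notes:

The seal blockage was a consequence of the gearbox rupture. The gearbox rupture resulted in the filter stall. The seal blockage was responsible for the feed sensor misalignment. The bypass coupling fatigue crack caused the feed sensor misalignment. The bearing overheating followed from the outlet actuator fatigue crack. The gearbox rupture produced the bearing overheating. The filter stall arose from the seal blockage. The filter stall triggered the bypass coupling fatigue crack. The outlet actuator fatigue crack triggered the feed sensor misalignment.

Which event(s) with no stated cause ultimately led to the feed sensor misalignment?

the gearbox rupture, the outlet actuator fatigue crack

Tracing upstream from the feed sensor misalignment: the feed sensor misalignment ← the seal blockage ← the gearbox rupture.
A separate upstream branch: the feed sensor misalignment ← the outlet actuator fatigue crack.
Each of those chain origins has no stated cause.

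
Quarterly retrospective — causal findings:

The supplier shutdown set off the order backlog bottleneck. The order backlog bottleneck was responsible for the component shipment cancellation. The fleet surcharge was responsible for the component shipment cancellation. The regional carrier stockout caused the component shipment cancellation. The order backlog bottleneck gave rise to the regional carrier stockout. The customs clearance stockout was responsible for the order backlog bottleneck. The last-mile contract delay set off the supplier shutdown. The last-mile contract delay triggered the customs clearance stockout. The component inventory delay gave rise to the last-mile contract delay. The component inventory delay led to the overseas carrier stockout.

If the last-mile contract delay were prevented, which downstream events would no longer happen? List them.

the customs clearance stockout, the order backlog bottleneck, the regional carrier stockout, the supplier shutdown

Downstream of the last-mile contract delay: the customs clearance stockout, the supplier shutdown, the order backlog bottleneck, the regional carrier stockout, the component shipment cancellation.
Of those, still caused via another path: the component shipment cancellation.
The remainder have no surviving cause.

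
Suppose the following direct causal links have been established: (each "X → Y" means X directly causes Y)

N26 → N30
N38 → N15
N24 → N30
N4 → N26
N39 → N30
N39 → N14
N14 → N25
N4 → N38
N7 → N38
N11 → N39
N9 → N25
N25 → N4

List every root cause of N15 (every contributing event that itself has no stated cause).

Tracing upstream from N15: N15 ← N38 ← N4 ← N25 ← N14 ← N39 ← N11.
A separate upstream branch: N15 ← N38 ← N7.
A separate upstream branch: N15 ← N38 ← N4 ← N25 ← N9.
Each of those chain origins has no stated cause.

N11, N7, N9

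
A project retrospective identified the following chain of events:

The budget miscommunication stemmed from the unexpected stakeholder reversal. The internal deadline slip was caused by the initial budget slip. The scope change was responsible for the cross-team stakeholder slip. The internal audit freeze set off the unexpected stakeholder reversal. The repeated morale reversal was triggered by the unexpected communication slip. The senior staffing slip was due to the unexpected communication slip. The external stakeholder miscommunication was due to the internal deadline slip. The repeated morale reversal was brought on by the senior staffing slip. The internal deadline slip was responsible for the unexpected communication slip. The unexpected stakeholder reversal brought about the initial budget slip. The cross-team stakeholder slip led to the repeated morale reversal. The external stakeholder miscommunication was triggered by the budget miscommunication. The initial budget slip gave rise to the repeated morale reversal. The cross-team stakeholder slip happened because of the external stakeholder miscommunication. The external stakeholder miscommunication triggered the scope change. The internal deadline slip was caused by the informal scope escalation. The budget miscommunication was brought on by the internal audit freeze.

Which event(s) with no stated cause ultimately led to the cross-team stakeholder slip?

the informal scope escalation, the internal audit freeze

Tracing upstream from the cross-team stakeholder slip: the cross-team stakeholder slip ← the external stakeholder miscommunication ← the budget miscommunication ← the internal audit freeze.
A separate upstream branch: the cross-team stakeholder slip ← the external stakeholder miscommunication ← the internal deadline slip ← the informal scope escalation.
Each of those chain origins has no stated cause.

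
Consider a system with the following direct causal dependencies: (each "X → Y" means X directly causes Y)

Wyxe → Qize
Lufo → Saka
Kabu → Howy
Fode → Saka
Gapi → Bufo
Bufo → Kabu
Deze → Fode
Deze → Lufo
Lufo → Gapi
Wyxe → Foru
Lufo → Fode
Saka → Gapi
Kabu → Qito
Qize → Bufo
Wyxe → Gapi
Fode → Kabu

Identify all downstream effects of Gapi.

Bufo, Howy, Kabu, Qito

Direct effects: Bufo.
2 steps out: Kabu.
3 steps out: Howy, Qito.
Not reachable from it: Wyxe, Deze, Lufo, Fode, Foru, Qize, Saka.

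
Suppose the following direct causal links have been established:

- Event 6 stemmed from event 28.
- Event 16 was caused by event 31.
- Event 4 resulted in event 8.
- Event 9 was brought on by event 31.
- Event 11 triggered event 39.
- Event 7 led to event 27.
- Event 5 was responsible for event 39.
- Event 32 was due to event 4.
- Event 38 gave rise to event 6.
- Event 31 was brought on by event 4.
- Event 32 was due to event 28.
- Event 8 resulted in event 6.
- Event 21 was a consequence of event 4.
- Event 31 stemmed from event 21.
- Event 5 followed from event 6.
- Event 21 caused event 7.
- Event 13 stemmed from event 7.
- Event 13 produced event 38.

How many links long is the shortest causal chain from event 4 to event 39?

Shortest chain: event 4 → event 8 → event 6 → event 5 → event 39.

4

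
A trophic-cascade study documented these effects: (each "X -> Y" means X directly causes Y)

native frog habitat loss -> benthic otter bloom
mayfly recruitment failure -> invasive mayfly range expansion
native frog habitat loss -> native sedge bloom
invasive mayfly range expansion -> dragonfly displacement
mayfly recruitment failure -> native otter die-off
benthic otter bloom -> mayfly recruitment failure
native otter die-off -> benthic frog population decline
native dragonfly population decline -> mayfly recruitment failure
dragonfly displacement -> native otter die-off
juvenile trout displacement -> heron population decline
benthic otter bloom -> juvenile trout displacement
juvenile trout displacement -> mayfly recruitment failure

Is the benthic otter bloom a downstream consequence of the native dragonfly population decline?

The native dragonfly population decline leads to the mayfly recruitment failure, the invasive mayfly range expansion, the dragonfly displacement, the native otter die-off, the benthic frog population decline; the benthic otter bloom is not among them.

No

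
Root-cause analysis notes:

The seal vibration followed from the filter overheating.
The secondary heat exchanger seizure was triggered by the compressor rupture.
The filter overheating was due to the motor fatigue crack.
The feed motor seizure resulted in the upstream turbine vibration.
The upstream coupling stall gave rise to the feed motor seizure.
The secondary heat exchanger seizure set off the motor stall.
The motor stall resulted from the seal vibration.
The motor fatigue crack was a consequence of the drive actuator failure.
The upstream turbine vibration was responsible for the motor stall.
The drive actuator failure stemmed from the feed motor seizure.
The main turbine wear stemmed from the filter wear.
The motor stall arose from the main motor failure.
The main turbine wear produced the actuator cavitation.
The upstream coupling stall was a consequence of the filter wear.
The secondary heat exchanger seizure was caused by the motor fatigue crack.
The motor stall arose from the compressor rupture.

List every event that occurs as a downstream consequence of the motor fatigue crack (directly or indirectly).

the filter overheating, the motor stall, the seal vibration, the secondary heat exchanger seizure

Direct effects: the filter overheating, the secondary heat exchanger seizure.
2 steps out: the seal vibration, the motor stall.
Not reachable from it: the filter wear, the main turbine wear, the upstream coupling stall, the feed motor seizure, the actuator cavitation, the compressor rupture, the main motor failure, the drive actuator failure, the upstream turbine vibration.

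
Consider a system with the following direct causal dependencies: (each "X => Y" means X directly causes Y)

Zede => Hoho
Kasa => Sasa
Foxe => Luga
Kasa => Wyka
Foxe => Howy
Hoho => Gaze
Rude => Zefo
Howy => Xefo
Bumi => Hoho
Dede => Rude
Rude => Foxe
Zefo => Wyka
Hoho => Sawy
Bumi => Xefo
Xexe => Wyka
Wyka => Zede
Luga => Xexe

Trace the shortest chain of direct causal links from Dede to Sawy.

Dede → Rude → Zefo → Wyka → Zede → Hoho → Sawy

Dede → Rude
Rude → Zefo
Zefo → Wyka
Wyka → Zede
Zede → Hoho
Hoho → Sawy
Length: 6 steps.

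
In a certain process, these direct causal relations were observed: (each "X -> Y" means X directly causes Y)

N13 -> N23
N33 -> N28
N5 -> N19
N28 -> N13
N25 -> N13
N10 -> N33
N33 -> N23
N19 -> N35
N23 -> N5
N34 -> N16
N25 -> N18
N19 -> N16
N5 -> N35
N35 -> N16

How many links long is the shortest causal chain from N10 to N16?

Shortest chain: N10 → N33 → N23 → N5 → N19 → N16.

5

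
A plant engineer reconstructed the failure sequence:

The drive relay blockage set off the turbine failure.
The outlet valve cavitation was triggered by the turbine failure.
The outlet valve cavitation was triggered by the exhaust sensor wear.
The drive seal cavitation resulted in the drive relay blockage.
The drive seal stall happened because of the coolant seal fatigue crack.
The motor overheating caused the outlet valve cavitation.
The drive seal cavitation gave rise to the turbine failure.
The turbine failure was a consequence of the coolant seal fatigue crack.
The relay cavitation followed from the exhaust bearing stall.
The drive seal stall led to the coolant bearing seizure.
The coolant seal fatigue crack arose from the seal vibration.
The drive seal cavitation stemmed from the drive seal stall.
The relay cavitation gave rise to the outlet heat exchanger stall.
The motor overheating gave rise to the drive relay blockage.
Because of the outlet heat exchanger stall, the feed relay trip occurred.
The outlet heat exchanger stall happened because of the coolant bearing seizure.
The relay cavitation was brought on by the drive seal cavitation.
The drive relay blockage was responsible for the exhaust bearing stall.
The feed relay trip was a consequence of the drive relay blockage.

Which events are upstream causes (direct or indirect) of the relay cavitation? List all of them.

Immediate causes of the relay cavitation: the drive seal cavitation, the exhaust bearing stall.
Further upstream: the seal vibration, the coolant seal fatigue crack, the motor overheating, the drive seal stall, the drive relay blockage.

the coolant seal fatigue crack, the drive relay blockage, the drive seal cavitation, the drive seal stall, the exhaust bearing stall, the motor overheating, the seal vibration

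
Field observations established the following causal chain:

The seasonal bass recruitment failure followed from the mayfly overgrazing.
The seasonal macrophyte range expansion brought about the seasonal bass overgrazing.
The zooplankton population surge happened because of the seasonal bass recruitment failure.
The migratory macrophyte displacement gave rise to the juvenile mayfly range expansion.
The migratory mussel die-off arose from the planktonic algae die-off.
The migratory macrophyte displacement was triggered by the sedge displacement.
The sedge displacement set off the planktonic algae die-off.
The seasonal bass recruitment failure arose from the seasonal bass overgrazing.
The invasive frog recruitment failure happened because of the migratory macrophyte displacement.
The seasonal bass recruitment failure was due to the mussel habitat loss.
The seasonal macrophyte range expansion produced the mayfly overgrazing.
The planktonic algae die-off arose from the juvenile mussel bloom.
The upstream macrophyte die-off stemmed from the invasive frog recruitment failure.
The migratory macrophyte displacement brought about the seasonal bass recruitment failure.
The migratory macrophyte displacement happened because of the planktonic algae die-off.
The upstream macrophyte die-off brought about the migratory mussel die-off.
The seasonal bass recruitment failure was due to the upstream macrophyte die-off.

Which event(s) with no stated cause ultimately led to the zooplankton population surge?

the juvenile mussel bloom, the mussel habitat loss, the seasonal macrophyte range expansion, the sedge displacement

Tracing upstream from the zooplankton population surge: the zooplankton population surge ← the seasonal bass recruitment failure ← the migratory macrophyte displacement ← the sedge displacement.
A separate upstream branch: the zooplankton population surge ← the seasonal bass recruitment failure ← the mussel habitat loss.
A separate upstream branch: the zooplankton population surge ← the seasonal bass recruitment failure ← the migratory macrophyte displacement ← the planktonic algae die-off ← the juvenile mussel bloom.
A separate upstream branch: the zooplankton population surge ← the seasonal bass recruitment failure ← the seasonal bass overgrazing ← the seasonal macrophyte range expansion.
Each of those chain origins has no stated cause.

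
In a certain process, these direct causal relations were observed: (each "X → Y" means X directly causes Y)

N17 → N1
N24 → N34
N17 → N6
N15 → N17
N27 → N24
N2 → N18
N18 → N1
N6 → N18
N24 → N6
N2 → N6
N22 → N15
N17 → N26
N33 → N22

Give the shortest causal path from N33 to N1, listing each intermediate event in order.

N33 → N22 → N15 → N17 → N1

N33 → N22
N22 → N15
N15 → N17
N17 → N1
Length: 4 steps.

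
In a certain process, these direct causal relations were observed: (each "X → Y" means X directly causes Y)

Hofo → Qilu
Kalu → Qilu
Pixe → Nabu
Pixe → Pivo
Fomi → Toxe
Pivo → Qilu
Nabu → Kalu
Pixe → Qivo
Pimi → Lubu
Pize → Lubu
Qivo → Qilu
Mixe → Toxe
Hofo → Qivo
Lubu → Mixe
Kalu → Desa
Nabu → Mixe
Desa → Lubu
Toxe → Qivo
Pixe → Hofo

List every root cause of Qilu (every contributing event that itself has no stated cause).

Fomi, Pimi, Pixe, Pize

Tracing upstream from Qilu: Qilu ← Qivo ← Toxe ← Fomi.
A separate upstream branch: Qilu ← Qivo ← Toxe ← Mixe ← Lubu ← Pize.
A separate upstream branch: Qilu ← Hofo ← Pixe.
A separate upstream branch: Qilu ← Qivo ← Toxe ← Mixe ← Lubu ← Pimi.
Each of those chain origins has no stated cause.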